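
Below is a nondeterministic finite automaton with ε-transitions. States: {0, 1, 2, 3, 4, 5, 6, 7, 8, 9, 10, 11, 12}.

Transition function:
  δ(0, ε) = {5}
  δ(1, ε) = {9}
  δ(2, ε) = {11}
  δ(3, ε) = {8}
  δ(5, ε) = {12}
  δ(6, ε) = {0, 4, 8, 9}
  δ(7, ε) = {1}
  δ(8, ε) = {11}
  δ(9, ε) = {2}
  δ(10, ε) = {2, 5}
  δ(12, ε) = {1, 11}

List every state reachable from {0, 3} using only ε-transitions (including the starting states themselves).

{0, 1, 2, 3, 5, 8, 9, 11, 12}

Start with {0, 3}.
From 0 via ε: add 5.
From 3 via ε: add 8.
From 5 via ε: add 12.
From 8 via ε: add 11.
From 12 via ε: add 1.
From 1 via ε: add 9.
From 9 via ε: add 2.
No new states can be added; the closed set is {0, 1, 2, 3, 5, 8, 9, 11, 12}.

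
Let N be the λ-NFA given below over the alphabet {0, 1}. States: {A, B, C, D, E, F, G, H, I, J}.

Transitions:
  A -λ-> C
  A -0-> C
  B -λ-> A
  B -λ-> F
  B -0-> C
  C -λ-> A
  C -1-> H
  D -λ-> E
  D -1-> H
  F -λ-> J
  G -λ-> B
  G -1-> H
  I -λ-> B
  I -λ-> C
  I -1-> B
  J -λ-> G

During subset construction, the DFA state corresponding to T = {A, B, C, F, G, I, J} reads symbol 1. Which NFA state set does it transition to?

{A, B, C, F, G, H, J}

C on 1 → {H}.
G on 1 → {H}.
I on 1 → {B}.
No 1-transition from A, B, F, J.
Union after reading 1: {B, H}.
Now take the λ-closure:
From B via λ: add A, F.
From A via λ: add C.
From F via λ: add J.
From J via λ: add G.
No new states can be added; the closed set is {A, B, C, F, G, H, J}.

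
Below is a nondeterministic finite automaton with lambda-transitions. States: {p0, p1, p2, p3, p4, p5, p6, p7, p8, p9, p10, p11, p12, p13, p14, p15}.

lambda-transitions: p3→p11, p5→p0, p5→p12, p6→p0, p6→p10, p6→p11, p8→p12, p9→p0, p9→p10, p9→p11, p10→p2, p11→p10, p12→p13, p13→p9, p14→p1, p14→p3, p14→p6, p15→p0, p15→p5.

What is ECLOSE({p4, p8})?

Start with {p4, p8}.
From p8 via lambda: add p12.
From p12 via lambda: add p13.
From p13 via lambda: add p9.
From p9 via lambda: add p0, p10, p11.
From p10 via lambda: add p2.
No new states can be added; the closed set is {p0, p2, p4, p8, p9, p10, p11, p12, p13}.

{p0, p2, p4, p8, p9, p10, p11, p12, p13}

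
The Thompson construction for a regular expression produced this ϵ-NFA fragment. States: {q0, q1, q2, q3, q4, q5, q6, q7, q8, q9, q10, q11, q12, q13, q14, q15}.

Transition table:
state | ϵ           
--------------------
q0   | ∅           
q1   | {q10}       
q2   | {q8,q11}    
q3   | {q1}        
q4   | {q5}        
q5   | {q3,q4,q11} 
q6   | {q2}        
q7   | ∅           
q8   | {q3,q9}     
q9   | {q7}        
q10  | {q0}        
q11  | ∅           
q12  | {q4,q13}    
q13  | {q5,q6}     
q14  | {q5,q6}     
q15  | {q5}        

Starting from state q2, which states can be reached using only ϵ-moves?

{q0, q1, q2, q3, q7, q8, q9, q10, q11}

Start with {q2}.
From q2 via ϵ: add q8, q11.
From q8 via ϵ: add q3, q9.
From q3 via ϵ: add q1.
From q9 via ϵ: add q7.
From q1 via ϵ: add q10.
From q10 via ϵ: add q0.
No new states can be added; the closed set is {q0, q1, q2, q3, q7, q8, q9, q10, q11}.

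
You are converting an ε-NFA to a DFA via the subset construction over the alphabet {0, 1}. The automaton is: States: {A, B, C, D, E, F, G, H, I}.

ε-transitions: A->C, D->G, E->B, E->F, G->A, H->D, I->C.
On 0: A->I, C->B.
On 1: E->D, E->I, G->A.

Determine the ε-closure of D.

Start with {D}.
From D via ε: add G.
From G via ε: add A.
From A via ε: add C.
No new states can be added; the closed set is {A, C, D, G}.

{A, C, D, G}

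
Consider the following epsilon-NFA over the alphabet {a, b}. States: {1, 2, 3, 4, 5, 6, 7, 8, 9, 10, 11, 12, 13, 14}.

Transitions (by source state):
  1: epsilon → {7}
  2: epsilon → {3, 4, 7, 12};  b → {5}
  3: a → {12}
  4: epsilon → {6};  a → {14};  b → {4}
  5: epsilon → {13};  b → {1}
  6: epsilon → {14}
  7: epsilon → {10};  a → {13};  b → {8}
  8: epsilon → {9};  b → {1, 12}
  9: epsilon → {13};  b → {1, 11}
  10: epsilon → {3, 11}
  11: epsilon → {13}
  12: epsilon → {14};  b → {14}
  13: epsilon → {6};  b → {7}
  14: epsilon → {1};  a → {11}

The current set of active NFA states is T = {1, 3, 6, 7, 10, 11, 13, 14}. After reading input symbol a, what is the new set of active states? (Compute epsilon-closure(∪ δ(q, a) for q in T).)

3 on a → {12}.
7 on a → {13}.
14 on a → {11}.
No a-transition from 1, 6, 10, 11, 13.
Union after reading a: {11, 12, 13}.
Now take the epsilon-closure:
From 12 via epsilon: add 14.
From 13 via epsilon: add 6.
From 14 via epsilon: add 1.
From 1 via epsilon: add 7.
From 7 via epsilon: add 10.
From 10 via epsilon: add 3.
No new states can be added; the closed set is {1, 3, 6, 7, 10, 11, 12, 13, 14}.

{1, 3, 6, 7, 10, 11, 12, 13, 14}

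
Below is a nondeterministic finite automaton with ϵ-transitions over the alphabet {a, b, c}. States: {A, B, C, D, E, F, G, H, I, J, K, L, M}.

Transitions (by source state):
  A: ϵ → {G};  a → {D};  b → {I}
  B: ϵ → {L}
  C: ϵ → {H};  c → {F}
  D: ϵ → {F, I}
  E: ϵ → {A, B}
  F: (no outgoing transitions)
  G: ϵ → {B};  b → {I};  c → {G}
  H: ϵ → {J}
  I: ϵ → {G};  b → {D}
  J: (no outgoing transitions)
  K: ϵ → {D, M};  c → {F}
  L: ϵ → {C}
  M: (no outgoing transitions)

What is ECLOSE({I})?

{B, C, G, H, I, J, L}

Start with {I}.
From I via ϵ: add G.
From G via ϵ: add B.
From B via ϵ: add L.
From L via ϵ: add C.
From C via ϵ: add H.
From H via ϵ: add J.
No new states can be added; the closed set is {B, C, G, H, I, J, L}.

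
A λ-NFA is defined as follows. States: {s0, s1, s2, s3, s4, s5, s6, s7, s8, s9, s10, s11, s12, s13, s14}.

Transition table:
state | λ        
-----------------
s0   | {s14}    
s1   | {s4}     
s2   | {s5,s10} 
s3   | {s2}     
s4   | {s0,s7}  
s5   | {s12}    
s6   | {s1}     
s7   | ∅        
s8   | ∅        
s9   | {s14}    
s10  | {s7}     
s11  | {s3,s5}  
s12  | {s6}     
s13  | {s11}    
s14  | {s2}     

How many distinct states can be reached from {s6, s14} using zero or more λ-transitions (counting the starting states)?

Start with {s6, s14}.
From s6 via λ: add s1.
From s14 via λ: add s2.
From s1 via λ: add s4.
From s2 via λ: add s5, s10.
From s4 via λ: add s0, s7.
From s5 via λ: add s12.
λ-closure = {s0, s1, s2, s4, s5, s6, s7, s10, s12, s14}, which has 10 states.

10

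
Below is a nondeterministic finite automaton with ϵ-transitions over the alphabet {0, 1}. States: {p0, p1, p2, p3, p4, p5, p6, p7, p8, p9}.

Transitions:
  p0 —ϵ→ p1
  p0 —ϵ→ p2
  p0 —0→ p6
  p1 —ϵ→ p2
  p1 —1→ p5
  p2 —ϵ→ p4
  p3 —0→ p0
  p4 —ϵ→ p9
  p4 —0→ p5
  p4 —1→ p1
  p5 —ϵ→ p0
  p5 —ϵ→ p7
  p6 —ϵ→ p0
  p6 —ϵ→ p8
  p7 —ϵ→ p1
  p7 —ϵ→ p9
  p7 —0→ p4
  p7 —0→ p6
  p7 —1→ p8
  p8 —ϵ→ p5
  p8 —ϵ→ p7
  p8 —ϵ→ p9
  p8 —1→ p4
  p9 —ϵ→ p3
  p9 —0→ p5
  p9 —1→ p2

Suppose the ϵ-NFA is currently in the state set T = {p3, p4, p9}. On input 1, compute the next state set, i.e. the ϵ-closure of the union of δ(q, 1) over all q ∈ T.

{p1, p2, p3, p4, p9}

p4 on 1 → {p1}.
p9 on 1 → {p2}.
No 1-transition from p3.
Union after reading 1: {p1, p2}.
Now take the ϵ-closure:
From p2 via ϵ: add p4.
From p4 via ϵ: add p9.
From p9 via ϵ: add p3.
No new states can be added; the closed set is {p1, p2, p3, p4, p9}.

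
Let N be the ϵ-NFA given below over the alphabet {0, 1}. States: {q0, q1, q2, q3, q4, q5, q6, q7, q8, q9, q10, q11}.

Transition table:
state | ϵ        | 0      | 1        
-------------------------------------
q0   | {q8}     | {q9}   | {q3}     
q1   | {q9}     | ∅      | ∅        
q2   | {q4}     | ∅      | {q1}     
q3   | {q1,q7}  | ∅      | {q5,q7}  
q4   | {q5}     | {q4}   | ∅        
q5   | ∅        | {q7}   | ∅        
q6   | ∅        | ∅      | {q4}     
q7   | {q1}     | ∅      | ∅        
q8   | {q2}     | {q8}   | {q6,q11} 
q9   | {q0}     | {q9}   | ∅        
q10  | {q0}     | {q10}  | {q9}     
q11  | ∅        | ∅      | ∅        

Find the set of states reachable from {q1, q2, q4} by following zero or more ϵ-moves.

Start with {q1, q2, q4}.
From q1 via ϵ: add q9.
From q4 via ϵ: add q5.
From q9 via ϵ: add q0.
From q0 via ϵ: add q8.
No new states can be added; the closed set is {q0, q1, q2, q4, q5, q8, q9}.

{q0, q1, q2, q4, q5, q8, q9}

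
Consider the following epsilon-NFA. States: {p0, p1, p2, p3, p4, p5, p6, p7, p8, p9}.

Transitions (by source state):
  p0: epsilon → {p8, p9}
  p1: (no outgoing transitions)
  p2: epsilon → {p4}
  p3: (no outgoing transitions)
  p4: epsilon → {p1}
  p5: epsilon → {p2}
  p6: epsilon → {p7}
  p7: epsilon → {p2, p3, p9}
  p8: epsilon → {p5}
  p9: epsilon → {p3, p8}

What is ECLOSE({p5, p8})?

{p1, p2, p4, p5, p8}

Start with {p5, p8}.
From p5 via epsilon: add p2.
From p2 via epsilon: add p4.
From p4 via epsilon: add p1.
No new states can be added; the closed set is {p1, p2, p4, p5, p8}.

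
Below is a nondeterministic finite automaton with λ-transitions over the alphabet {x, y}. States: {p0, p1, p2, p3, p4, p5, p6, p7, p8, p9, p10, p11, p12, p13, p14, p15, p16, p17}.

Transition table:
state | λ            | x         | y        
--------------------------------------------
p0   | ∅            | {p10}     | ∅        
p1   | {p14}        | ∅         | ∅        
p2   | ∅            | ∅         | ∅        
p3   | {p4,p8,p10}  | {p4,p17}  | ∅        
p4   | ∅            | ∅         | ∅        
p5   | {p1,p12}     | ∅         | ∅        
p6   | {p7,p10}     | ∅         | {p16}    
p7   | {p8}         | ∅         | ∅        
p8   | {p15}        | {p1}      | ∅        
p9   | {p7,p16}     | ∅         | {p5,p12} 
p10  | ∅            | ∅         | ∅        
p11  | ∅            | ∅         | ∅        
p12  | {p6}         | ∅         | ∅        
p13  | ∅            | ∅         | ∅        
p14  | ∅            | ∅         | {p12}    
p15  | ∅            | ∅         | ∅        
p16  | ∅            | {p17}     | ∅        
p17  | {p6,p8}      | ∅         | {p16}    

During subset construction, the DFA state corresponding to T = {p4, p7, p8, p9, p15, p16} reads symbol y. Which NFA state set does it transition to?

{p1, p5, p6, p7, p8, p10, p12, p14, p15}

p9 on y → {p5, p12}.
No y-transition from p4, p7, p8, p15, p16.
Union after reading y: {p5, p12}.
Now take the λ-closure:
From p5 via λ: add p1.
From p12 via λ: add p6.
From p1 via λ: add p14.
From p6 via λ: add p7, p10.
From p7 via λ: add p8.
From p8 via λ: add p15.
No new states can be added; the closed set is {p1, p5, p6, p7, p8, p10, p12, p14, p15}.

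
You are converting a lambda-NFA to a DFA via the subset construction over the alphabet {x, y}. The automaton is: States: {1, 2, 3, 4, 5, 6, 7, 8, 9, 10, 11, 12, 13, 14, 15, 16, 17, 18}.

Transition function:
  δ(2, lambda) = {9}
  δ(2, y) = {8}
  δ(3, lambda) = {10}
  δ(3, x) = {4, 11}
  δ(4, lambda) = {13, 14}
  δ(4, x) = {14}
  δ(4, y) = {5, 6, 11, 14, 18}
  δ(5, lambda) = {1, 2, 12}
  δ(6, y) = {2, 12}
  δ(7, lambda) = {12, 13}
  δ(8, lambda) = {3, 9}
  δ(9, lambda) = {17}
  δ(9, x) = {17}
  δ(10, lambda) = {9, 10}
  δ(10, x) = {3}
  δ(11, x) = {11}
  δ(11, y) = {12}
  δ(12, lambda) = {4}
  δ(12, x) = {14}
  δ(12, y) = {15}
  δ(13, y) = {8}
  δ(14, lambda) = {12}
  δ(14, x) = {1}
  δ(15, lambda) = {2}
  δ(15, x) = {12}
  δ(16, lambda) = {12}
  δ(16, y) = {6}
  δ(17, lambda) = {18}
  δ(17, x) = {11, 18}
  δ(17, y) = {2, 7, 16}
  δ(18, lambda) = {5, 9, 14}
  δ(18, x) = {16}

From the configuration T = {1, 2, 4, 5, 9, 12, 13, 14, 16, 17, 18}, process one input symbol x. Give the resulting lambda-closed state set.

{1, 2, 4, 5, 9, 11, 12, 13, 14, 16, 17, 18}

4 on x → {14}.
9 on x → {17}.
12 on x → {14}.
14 on x → {1}.
17 on x → {11, 18}.
18 on x → {16}.
No x-transition from 1, 2, 5, 13, 16.
Union after reading x: {1, 11, 14, 16, 17, 18}.
Now take the lambda-closure:
From 14 via lambda: add 12.
From 18 via lambda: add 5, 9.
From 5 via lambda: add 2.
From 12 via lambda: add 4.
From 4 via lambda: add 13.
No new states can be added; the closed set is {1, 2, 4, 5, 9, 11, 12, 13, 14, 16, 17, 18}.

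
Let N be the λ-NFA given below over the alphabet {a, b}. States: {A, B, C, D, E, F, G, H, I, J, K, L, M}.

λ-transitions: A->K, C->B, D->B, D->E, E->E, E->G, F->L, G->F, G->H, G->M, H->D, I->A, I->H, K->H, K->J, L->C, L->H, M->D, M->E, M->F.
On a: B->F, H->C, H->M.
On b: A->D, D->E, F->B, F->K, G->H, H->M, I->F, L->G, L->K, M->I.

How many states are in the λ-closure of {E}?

9

Start with {E}.
From E via λ: add G.
From G via λ: add F, H, M.
From F via λ: add L.
From H via λ: add D.
From D via λ: add B.
From L via λ: add C.
λ-closure = {B, C, D, E, F, G, H, L, M}, which has 9 states.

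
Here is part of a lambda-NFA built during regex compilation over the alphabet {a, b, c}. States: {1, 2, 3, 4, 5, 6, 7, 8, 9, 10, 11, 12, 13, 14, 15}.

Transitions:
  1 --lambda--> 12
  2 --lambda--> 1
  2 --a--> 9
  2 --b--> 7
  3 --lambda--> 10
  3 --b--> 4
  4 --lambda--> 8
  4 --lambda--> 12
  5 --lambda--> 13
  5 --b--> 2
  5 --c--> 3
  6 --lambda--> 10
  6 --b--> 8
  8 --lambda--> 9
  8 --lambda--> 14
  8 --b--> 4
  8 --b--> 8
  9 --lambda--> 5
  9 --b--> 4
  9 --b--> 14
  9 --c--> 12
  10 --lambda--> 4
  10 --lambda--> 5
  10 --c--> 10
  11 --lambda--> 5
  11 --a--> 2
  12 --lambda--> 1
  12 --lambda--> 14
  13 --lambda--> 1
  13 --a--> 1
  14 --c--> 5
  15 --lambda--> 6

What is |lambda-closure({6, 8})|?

Start with {6, 8}.
From 6 via lambda: add 10.
From 8 via lambda: add 9, 14.
From 9 via lambda: add 5.
From 10 via lambda: add 4.
From 4 via lambda: add 12.
From 5 via lambda: add 13.
From 12 via lambda: add 1.
lambda-closure = {1, 4, 5, 6, 8, 9, 10, 12, 13, 14}, which has 10 states.

10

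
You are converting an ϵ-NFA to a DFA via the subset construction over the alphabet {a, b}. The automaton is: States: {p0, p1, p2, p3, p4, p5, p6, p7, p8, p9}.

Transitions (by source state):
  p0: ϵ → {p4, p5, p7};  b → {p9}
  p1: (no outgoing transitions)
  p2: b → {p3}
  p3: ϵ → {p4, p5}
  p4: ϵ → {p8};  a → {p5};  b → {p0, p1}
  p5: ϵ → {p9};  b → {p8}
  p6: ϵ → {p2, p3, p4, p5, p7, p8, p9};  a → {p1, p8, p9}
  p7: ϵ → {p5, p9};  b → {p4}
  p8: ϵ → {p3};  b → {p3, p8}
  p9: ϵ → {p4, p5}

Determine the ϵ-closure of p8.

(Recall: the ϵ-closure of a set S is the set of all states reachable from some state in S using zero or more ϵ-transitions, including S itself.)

Start with {p8}.
From p8 via ϵ: add p3.
From p3 via ϵ: add p4, p5.
From p5 via ϵ: add p9.
No new states can be added; the closed set is {p3, p4, p5, p8, p9}.

{p3, p4, p5, p8, p9}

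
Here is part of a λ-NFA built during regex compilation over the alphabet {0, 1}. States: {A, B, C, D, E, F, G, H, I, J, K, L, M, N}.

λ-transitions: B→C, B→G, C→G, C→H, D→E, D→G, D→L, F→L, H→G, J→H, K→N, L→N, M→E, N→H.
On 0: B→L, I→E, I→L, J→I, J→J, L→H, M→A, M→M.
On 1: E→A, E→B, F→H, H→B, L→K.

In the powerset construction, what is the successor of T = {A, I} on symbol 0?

I on 0 → {E, L}.
No 0-transition from A.
Union after reading 0: {E, L}.
Now take the λ-closure:
From L via λ: add N.
From N via λ: add H.
From H via λ: add G.
No new states can be added; the closed set is {E, G, H, L, N}.

{E, G, H, L, N}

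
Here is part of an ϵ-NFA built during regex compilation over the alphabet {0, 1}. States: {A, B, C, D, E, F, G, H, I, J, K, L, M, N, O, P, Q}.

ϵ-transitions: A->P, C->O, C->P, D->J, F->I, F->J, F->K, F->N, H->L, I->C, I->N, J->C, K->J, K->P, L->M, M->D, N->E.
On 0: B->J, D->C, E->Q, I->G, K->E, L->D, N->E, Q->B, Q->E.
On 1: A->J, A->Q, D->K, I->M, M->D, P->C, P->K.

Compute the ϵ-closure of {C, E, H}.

Start with {C, E, H}.
From C via ϵ: add O, P.
From H via ϵ: add L.
From L via ϵ: add M.
From M via ϵ: add D.
From D via ϵ: add J.
No new states can be added; the closed set is {C, D, E, H, J, L, M, O, P}.

{C, D, E, H, J, L, M, O, P}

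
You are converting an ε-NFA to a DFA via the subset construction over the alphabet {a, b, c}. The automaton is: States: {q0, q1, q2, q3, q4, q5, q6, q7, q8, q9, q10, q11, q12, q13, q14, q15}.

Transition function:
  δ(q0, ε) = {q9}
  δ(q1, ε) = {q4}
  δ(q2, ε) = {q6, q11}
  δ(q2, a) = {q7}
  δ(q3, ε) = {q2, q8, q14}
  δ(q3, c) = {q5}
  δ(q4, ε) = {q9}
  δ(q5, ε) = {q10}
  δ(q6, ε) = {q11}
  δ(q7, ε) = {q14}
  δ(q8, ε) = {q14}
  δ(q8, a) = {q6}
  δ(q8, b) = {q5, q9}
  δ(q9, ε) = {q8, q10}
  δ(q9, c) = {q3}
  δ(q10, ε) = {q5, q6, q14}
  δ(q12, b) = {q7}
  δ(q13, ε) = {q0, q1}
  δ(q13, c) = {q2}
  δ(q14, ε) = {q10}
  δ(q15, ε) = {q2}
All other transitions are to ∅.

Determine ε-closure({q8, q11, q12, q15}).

Start with {q8, q11, q12, q15}.
From q8 via ε: add q14.
From q15 via ε: add q2.
From q2 via ε: add q6.
From q14 via ε: add q10.
From q10 via ε: add q5.
No new states can be added; the closed set is {q2, q5, q6, q8, q10, q11, q12, q14, q15}.

{q2, q5, q6, q8, q10, q11, q12, q14, q15}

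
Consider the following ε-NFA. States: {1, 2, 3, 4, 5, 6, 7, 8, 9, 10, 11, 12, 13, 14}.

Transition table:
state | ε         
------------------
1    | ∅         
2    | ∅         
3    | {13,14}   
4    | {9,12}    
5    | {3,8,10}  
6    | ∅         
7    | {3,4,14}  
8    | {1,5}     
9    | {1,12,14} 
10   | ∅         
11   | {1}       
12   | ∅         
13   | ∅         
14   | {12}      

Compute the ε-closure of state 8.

Start with {8}.
From 8 via ε: add 1, 5.
From 5 via ε: add 3, 10.
From 3 via ε: add 13, 14.
From 14 via ε: add 12.
No new states can be added; the closed set is {1, 3, 5, 8, 10, 12, 13, 14}.

{1, 3, 5, 8, 10, 12, 13, 14}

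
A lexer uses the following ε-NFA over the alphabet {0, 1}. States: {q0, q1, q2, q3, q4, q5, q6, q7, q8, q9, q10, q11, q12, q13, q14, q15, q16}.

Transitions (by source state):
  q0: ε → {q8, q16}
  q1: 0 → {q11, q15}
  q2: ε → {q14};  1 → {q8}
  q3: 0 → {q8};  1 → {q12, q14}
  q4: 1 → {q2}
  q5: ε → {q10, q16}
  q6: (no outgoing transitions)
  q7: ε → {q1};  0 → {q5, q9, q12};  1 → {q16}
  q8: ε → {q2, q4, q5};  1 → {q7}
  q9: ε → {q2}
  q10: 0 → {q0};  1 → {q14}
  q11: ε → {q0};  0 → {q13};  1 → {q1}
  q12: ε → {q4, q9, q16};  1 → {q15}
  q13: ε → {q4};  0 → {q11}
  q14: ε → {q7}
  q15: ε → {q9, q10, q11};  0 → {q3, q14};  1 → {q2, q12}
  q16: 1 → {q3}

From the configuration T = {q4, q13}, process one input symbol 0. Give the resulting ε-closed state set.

q13 on 0 → {q11}.
No 0-transition from q4.
Union after reading 0: {q11}.
Now take the ε-closure:
From q11 via ε: add q0.
From q0 via ε: add q8, q16.
From q8 via ε: add q2, q4, q5.
From q2 via ε: add q14.
From q5 via ε: add q10.
From q14 via ε: add q7.
From q7 via ε: add q1.
No new states can be added; the closed set is {q0, q1, q2, q4, q5, q7, q8, q10, q11, q14, q16}.

{q0, q1, q2, q4, q5, q7, q8, q10, q11, q14, q16}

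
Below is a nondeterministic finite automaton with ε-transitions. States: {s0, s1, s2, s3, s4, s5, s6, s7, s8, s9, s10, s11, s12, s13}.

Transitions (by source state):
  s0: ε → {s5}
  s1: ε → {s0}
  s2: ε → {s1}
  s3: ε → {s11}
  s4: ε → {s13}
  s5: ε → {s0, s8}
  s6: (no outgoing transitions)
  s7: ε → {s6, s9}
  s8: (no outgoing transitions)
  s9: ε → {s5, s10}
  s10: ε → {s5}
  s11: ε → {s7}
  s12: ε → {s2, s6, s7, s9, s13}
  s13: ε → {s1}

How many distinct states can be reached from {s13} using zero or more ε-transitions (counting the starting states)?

5

Start with {s13}.
From s13 via ε: add s1.
From s1 via ε: add s0.
From s0 via ε: add s5.
From s5 via ε: add s8.
ε-closure = {s0, s1, s5, s8, s13}, which has 5 states.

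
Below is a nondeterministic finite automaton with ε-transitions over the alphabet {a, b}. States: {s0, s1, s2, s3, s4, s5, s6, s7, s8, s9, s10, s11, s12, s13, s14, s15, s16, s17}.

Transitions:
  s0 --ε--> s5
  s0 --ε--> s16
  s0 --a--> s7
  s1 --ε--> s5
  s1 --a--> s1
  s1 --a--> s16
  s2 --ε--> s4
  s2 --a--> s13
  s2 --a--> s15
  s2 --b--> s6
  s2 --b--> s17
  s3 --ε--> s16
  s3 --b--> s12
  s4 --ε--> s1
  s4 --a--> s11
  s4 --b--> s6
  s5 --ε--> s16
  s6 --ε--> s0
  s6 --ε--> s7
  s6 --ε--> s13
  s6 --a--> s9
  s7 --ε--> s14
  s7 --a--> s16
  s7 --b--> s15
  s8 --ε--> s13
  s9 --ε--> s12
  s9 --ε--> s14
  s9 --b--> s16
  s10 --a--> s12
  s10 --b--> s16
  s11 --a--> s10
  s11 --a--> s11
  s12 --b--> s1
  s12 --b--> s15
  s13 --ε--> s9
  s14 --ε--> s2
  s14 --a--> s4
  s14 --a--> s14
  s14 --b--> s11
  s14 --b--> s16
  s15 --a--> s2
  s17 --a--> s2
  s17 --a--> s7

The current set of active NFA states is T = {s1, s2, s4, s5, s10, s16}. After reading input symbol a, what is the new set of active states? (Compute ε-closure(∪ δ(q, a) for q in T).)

{s1, s2, s4, s5, s9, s11, s12, s13, s14, s15, s16}

s1 on a → {s1, s16}.
s2 on a → {s13, s15}.
s4 on a → {s11}.
s10 on a → {s12}.
No a-transition from s5, s16.
Union after reading a: {s1, s11, s12, s13, s15, s16}.
Now take the ε-closure:
From s1 via ε: add s5.
From s13 via ε: add s9.
From s9 via ε: add s14.
From s14 via ε: add s2.
From s2 via ε: add s4.
No new states can be added; the closed set is {s1, s2, s4, s5, s9, s11, s12, s13, s14, s15, s16}.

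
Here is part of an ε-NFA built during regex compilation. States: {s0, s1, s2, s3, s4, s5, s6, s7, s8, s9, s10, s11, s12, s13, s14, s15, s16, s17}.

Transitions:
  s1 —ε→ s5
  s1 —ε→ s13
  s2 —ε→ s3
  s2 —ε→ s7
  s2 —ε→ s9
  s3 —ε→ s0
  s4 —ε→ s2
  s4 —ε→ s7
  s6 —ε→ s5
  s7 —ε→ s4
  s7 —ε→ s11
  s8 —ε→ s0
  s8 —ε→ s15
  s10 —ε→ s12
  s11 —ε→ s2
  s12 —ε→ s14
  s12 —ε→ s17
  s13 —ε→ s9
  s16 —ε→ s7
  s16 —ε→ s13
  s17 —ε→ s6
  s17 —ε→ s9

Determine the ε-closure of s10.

{s5, s6, s9, s10, s12, s14, s17}

Start with {s10}.
From s10 via ε: add s12.
From s12 via ε: add s14, s17.
From s17 via ε: add s6, s9.
From s6 via ε: add s5.
No new states can be added; the closed set is {s5, s6, s9, s10, s12, s14, s17}.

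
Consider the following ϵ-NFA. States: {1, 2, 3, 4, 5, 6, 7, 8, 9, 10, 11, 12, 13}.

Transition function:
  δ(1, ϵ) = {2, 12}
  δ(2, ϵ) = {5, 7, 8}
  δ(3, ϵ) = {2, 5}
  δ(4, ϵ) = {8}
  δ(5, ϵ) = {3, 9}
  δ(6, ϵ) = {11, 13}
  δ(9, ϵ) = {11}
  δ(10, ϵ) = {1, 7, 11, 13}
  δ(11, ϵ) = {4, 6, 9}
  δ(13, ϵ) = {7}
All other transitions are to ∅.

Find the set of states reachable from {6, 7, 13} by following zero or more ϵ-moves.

Start with {6, 7, 13}.
From 6 via ϵ: add 11.
From 11 via ϵ: add 4, 9.
From 4 via ϵ: add 8.
No new states can be added; the closed set is {4, 6, 7, 8, 9, 11, 13}.

{4, 6, 7, 8, 9, 11, 13}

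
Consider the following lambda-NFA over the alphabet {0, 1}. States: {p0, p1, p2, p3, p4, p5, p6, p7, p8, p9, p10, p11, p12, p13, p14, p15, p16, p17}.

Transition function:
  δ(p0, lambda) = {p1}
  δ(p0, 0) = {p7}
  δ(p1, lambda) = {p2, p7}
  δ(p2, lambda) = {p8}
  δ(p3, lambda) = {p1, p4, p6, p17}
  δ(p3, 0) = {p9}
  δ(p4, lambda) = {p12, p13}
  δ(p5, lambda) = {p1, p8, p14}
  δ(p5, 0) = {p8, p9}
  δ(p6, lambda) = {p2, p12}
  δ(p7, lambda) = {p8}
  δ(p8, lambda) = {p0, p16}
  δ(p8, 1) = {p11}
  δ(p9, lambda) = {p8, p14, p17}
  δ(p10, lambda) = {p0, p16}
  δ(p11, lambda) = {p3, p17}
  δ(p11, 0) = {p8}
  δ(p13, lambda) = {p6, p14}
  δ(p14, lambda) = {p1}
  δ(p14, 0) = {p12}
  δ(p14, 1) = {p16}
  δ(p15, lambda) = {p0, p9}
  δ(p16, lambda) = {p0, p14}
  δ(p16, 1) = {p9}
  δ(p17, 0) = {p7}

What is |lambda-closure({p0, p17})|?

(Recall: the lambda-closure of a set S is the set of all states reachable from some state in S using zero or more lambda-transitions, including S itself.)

Start with {p0, p17}.
From p0 via lambda: add p1.
From p1 via lambda: add p2, p7.
From p2 via lambda: add p8.
From p8 via lambda: add p16.
From p16 via lambda: add p14.
lambda-closure = {p0, p1, p2, p7, p8, p14, p16, p17}, which has 8 states.

8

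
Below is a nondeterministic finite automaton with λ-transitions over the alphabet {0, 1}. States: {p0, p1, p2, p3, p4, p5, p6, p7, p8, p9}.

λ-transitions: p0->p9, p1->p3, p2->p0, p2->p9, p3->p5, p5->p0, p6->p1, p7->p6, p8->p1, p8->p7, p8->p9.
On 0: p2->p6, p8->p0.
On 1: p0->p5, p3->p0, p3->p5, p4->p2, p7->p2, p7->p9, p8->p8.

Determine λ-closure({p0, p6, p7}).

{p0, p1, p3, p5, p6, p7, p9}

Start with {p0, p6, p7}.
From p0 via λ: add p9.
From p6 via λ: add p1.
From p1 via λ: add p3.
From p3 via λ: add p5.
No new states can be added; the closed set is {p0, p1, p3, p5, p6, p7, p9}.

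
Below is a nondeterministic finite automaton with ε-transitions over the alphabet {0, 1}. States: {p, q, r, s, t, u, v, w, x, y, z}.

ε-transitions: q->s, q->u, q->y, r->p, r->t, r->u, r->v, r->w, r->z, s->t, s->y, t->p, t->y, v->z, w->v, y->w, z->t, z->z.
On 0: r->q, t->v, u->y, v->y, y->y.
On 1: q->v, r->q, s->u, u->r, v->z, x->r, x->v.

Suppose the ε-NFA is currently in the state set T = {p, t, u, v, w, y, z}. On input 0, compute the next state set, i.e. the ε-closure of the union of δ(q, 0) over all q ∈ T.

t on 0 → {v}.
u on 0 → {y}.
v on 0 → {y}.
y on 0 → {y}.
No 0-transition from p, w, z.
Union after reading 0: {v, y}.
Now take the ε-closure:
From v via ε: add z.
From y via ε: add w.
From z via ε: add t.
From t via ε: add p.
No new states can be added; the closed set is {p, t, v, w, y, z}.

{p, t, v, w, y, z}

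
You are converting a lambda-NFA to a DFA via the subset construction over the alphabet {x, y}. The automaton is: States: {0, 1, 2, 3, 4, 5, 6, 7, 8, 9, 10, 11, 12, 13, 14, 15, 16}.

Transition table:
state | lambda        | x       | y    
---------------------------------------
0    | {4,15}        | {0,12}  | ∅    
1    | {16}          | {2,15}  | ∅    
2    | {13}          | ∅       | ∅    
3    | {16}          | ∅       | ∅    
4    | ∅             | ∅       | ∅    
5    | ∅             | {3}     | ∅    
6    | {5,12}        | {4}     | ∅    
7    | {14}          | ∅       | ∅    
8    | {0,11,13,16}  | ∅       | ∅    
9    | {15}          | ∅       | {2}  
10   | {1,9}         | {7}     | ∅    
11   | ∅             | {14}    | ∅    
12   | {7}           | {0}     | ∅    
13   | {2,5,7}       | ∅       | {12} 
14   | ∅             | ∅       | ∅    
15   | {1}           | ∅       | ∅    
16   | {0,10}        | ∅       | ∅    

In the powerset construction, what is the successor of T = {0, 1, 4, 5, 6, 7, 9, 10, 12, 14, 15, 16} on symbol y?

9 on y → {2}.
No y-transition from 0, 1, 4, 5, 6, 7, 10, 12, 14, 15, 16.
Union after reading y: {2}.
Now take the lambda-closure:
From 2 via lambda: add 13.
From 13 via lambda: add 5, 7.
From 7 via lambda: add 14.
No new states can be added; the closed set is {2, 5, 7, 13, 14}.

{2, 5, 7, 13, 14}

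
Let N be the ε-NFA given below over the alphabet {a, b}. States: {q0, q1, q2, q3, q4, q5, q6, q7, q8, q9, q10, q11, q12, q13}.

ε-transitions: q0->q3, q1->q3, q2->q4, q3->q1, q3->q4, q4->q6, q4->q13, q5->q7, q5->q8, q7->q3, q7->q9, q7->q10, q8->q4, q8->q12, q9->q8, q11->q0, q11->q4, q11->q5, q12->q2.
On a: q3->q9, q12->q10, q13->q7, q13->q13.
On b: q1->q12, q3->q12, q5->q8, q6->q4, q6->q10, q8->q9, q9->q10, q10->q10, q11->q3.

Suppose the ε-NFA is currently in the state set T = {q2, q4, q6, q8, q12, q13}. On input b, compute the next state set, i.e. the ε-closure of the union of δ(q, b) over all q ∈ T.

q6 on b → {q4, q10}.
q8 on b → {q9}.
No b-transition from q2, q4, q12, q13.
Union after reading b: {q4, q9, q10}.
Now take the ε-closure:
From q4 via ε: add q6, q13.
From q9 via ε: add q8.
From q8 via ε: add q12.
From q12 via ε: add q2.
No new states can be added; the closed set is {q2, q4, q6, q8, q9, q10, q12, q13}.

{q2, q4, q6, q8, q9, q10, q12, q13}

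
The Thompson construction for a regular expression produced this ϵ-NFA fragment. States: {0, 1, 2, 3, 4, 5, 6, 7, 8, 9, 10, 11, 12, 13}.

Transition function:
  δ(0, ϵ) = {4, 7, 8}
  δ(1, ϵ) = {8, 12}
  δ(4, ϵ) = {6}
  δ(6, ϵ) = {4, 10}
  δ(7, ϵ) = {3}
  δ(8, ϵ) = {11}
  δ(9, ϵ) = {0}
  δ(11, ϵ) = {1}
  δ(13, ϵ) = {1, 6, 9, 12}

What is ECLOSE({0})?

{0, 1, 3, 4, 6, 7, 8, 10, 11, 12}

Start with {0}.
From 0 via ϵ: add 4, 7, 8.
From 4 via ϵ: add 6.
From 7 via ϵ: add 3.
From 8 via ϵ: add 11.
From 6 via ϵ: add 10.
From 11 via ϵ: add 1.
From 1 via ϵ: add 12.
No new states can be added; the closed set is {0, 1, 3, 4, 6, 7, 8, 10, 11, 12}.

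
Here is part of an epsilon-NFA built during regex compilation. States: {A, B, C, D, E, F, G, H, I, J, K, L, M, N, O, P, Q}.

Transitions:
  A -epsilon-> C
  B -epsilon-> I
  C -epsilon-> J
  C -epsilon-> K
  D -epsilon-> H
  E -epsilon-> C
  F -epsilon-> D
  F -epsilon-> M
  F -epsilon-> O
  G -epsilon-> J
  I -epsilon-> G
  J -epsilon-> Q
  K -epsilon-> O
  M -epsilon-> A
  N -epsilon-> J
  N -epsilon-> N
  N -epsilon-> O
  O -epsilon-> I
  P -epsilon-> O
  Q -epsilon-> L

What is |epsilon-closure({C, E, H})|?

Start with {C, E, H}.
From C via epsilon: add J, K.
From J via epsilon: add Q.
From K via epsilon: add O.
From O via epsilon: add I.
From Q via epsilon: add L.
From I via epsilon: add G.
epsilon-closure = {C, E, G, H, I, J, K, L, O, Q}, which has 10 states.

10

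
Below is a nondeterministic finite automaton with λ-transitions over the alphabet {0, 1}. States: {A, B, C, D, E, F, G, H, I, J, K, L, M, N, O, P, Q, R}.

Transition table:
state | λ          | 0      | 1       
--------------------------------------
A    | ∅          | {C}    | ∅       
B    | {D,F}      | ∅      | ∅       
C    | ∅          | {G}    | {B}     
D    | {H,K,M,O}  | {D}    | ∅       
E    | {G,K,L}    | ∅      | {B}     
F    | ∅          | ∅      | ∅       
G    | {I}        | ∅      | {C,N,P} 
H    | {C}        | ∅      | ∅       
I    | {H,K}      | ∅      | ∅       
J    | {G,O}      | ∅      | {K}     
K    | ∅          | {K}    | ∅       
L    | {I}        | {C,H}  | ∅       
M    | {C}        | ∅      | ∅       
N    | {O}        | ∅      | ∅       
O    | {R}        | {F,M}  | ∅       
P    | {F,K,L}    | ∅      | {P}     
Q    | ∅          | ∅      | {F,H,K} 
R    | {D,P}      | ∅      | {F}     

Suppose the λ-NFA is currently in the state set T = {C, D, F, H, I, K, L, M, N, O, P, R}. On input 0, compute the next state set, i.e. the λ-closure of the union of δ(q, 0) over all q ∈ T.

{C, D, F, G, H, I, K, L, M, O, P, R}

C on 0 → {G}.
D on 0 → {D}.
K on 0 → {K}.
L on 0 → {C, H}.
O on 0 → {F, M}.
No 0-transition from F, H, I, M, N, P, R.
Union after reading 0: {C, D, F, G, H, K, M}.
Now take the λ-closure:
From D via λ: add O.
From G via λ: add I.
From O via λ: add R.
From R via λ: add P.
From P via λ: add L.
No new states can be added; the closed set is {C, D, F, G, H, I, K, L, M, O, P, R}.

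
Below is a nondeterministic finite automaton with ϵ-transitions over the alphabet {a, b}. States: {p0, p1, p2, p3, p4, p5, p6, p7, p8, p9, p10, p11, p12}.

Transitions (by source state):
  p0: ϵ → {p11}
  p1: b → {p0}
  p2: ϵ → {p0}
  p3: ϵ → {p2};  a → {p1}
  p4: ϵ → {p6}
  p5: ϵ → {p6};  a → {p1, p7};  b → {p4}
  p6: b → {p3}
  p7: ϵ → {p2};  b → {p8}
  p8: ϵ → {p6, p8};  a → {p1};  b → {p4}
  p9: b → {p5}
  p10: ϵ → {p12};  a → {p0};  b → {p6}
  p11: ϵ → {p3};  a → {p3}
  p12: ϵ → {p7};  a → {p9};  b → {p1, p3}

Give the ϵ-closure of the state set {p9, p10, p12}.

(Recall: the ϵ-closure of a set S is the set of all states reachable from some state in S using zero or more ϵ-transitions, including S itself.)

Start with {p9, p10, p12}.
From p12 via ϵ: add p7.
From p7 via ϵ: add p2.
From p2 via ϵ: add p0.
From p0 via ϵ: add p11.
From p11 via ϵ: add p3.
No new states can be added; the closed set is {p0, p2, p3, p7, p9, p10, p11, p12}.

{p0, p2, p3, p7, p9, p10, p11, p12}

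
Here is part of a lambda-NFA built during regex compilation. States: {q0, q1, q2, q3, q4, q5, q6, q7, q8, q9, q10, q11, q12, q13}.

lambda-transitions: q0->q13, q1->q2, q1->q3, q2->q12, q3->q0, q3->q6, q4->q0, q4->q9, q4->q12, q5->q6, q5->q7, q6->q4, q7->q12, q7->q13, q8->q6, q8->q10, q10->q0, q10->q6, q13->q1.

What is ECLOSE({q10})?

Start with {q10}.
From q10 via lambda: add q0, q6.
From q0 via lambda: add q13.
From q6 via lambda: add q4.
From q4 via lambda: add q9, q12.
From q13 via lambda: add q1.
From q1 via lambda: add q2, q3.
No new states can be added; the closed set is {q0, q1, q2, q3, q4, q6, q9, q10, q12, q13}.

{q0, q1, q2, q3, q4, q6, q9, q10, q12, q13}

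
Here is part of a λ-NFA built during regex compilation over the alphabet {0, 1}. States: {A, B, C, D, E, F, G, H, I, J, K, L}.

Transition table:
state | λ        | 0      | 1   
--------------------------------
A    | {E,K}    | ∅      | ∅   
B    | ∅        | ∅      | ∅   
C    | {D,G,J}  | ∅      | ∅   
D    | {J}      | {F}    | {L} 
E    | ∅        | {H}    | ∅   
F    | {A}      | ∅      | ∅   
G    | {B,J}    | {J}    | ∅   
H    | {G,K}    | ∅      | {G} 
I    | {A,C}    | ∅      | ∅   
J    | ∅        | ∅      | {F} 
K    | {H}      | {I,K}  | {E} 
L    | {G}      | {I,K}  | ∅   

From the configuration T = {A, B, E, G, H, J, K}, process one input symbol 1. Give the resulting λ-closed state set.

{A, B, E, F, G, H, J, K}

H on 1 → {G}.
J on 1 → {F}.
K on 1 → {E}.
No 1-transition from A, B, E, G.
Union after reading 1: {E, F, G}.
Now take the λ-closure:
From F via λ: add A.
From G via λ: add B, J.
From A via λ: add K.
From K via λ: add H.
No new states can be added; the closed set is {A, B, E, F, G, H, J, K}.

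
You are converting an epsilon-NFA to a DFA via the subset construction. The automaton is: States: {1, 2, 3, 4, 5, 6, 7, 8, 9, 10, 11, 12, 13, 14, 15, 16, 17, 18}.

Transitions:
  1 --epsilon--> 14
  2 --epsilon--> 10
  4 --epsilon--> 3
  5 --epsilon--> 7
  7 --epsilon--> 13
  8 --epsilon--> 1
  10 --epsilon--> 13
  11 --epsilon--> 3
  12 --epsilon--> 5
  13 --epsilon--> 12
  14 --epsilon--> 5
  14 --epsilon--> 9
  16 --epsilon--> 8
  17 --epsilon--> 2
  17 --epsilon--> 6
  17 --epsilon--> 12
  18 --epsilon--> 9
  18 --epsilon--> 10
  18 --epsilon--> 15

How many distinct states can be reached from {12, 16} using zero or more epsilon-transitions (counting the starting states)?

Start with {12, 16}.
From 12 via epsilon: add 5.
From 16 via epsilon: add 8.
From 5 via epsilon: add 7.
From 8 via epsilon: add 1.
From 1 via epsilon: add 14.
From 7 via epsilon: add 13.
From 14 via epsilon: add 9.
epsilon-closure = {1, 5, 7, 8, 9, 12, 13, 14, 16}, which has 9 states.

9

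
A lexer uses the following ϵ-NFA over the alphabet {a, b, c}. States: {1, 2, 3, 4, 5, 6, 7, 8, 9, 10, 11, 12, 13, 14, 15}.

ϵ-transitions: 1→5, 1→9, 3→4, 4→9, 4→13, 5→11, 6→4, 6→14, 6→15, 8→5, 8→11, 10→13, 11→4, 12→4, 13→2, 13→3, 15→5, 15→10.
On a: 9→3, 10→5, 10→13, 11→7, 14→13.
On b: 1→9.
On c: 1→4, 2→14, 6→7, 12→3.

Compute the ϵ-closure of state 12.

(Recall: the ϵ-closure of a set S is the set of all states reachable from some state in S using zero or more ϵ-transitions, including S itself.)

{2, 3, 4, 9, 12, 13}

Start with {12}.
From 12 via ϵ: add 4.
From 4 via ϵ: add 9, 13.
From 13 via ϵ: add 2, 3.
No new states can be added; the closed set is {2, 3, 4, 9, 12, 13}.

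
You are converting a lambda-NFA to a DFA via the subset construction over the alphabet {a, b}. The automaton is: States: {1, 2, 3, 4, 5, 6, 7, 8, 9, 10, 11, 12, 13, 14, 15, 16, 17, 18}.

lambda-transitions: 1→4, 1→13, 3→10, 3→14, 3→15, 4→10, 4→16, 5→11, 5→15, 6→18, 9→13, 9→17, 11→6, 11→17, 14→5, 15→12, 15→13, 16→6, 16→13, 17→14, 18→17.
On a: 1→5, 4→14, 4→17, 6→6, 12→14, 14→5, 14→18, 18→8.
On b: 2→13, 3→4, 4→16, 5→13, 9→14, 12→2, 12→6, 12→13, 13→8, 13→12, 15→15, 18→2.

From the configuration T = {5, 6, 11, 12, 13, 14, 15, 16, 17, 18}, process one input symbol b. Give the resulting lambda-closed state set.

5 on b → {13}.
12 on b → {2, 6, 13}.
13 on b → {8, 12}.
15 on b → {15}.
18 on b → {2}.
No b-transition from 6, 11, 14, 16, 17.
Union after reading b: {2, 6, 8, 12, 13, 15}.
Now take the lambda-closure:
From 6 via lambda: add 18.
From 18 via lambda: add 17.
From 17 via lambda: add 14.
From 14 via lambda: add 5.
From 5 via lambda: add 11.
No new states can be added; the closed set is {2, 5, 6, 8, 11, 12, 13, 14, 15, 17, 18}.

{2, 5, 6, 8, 11, 12, 13, 14, 15, 17, 18}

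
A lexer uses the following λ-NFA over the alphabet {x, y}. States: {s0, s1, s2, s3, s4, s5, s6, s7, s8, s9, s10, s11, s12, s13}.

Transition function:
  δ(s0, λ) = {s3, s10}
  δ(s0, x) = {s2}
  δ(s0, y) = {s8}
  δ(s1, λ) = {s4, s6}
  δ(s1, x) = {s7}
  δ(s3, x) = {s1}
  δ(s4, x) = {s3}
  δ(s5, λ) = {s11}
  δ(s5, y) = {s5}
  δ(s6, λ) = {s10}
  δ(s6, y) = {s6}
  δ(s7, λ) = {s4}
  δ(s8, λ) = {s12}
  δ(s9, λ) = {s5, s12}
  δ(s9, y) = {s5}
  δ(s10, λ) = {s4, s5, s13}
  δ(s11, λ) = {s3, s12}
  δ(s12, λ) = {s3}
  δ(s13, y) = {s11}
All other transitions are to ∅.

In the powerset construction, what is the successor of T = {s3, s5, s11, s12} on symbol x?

{s1, s3, s4, s5, s6, s10, s11, s12, s13}

s3 on x → {s1}.
No x-transition from s5, s11, s12.
Union after reading x: {s1}.
Now take the λ-closure:
From s1 via λ: add s4, s6.
From s6 via λ: add s10.
From s10 via λ: add s5, s13.
From s5 via λ: add s11.
From s11 via λ: add s3, s12.
No new states can be added; the closed set is {s1, s3, s4, s5, s6, s10, s11, s12, s13}.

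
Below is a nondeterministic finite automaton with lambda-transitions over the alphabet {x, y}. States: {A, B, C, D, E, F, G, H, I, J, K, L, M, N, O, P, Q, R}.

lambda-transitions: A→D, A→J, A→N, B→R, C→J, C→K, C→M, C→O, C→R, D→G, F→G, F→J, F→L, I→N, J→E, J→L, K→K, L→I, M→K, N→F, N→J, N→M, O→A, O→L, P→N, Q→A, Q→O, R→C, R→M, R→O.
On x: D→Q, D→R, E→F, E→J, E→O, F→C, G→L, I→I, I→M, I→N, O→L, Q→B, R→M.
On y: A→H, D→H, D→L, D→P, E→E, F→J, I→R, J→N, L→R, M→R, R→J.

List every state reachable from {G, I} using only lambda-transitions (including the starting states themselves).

Start with {G, I}.
From I via lambda: add N.
From N via lambda: add F, J, M.
From F via lambda: add L.
From J via lambda: add E.
From M via lambda: add K.
No new states can be added; the closed set is {E, F, G, I, J, K, L, M, N}.

{E, F, G, I, J, K, L, M, N}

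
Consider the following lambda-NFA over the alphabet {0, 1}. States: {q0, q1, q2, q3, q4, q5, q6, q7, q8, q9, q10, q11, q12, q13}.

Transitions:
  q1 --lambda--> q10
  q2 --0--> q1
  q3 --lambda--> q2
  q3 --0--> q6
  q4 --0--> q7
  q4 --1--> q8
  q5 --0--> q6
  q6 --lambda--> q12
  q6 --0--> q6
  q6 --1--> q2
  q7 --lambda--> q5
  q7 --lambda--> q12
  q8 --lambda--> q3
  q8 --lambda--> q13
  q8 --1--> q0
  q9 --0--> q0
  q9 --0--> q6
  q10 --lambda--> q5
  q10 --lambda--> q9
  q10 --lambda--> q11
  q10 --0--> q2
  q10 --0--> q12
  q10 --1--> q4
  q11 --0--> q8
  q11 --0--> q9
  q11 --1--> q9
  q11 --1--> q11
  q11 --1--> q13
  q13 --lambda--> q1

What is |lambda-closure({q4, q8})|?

10

Start with {q4, q8}.
From q8 via lambda: add q3, q13.
From q3 via lambda: add q2.
From q13 via lambda: add q1.
From q1 via lambda: add q10.
From q10 via lambda: add q5, q9, q11.
lambda-closure = {q1, q2, q3, q4, q5, q8, q9, q10, q11, q13}, which has 10 states.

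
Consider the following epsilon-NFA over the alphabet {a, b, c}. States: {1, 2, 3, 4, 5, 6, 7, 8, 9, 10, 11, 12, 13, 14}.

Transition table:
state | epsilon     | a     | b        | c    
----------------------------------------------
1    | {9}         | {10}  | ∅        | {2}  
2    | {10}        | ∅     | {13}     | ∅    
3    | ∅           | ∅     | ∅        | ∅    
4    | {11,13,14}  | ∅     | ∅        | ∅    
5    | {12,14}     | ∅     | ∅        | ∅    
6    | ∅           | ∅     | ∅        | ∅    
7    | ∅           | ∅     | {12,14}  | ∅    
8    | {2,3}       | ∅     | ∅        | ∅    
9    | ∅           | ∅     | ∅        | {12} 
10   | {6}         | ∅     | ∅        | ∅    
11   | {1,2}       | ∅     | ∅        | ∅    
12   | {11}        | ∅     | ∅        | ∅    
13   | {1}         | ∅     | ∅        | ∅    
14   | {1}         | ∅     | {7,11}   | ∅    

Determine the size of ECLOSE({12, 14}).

Start with {12, 14}.
From 12 via epsilon: add 11.
From 14 via epsilon: add 1.
From 1 via epsilon: add 9.
From 11 via epsilon: add 2.
From 2 via epsilon: add 10.
From 10 via epsilon: add 6.
epsilon-closure = {1, 2, 6, 9, 10, 11, 12, 14}, which has 8 states.

8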